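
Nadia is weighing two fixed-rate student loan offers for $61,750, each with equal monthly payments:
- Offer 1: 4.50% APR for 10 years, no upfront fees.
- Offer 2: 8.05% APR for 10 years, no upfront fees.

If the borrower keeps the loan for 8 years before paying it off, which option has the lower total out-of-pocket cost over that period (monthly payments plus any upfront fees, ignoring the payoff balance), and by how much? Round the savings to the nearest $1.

Offer 1: at 4.50% the monthly rate is 0.0037500, so the payment is 61,750 × 0.0037500 / (1 − 1.0037500^−120) = $639.97.
Offer 2: at 8.05% the monthly rate is 0.0067083, so the payment is 61,750 × 0.0067083 / (1 − 1.0067083^−120) = $750.83.
Over 96 months: Offer 1 costs 96 × $639.97 = $61,437.12; Offer 2 costs 96 × $750.83 = $72,079.68.
Offer 1 is cheaper by $72,079.68 − $61,437.12 = $10,642.56.

Offer 1 by $10,643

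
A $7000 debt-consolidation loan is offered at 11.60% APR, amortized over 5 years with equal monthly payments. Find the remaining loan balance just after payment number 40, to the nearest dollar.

$2,794

With monthly rate i = 11.6%/12 = 0.0096667, the balance after k of n payments is P · [(1+i)^n − (1+i)^k] / [(1+i)^n − 1].
(1+0.0096667)^60 = 1.78107053 and (1+0.0096667)^40 = 1.46933473, so the balance is 7,000 × (1.78107053 − 1.46933473) / (1.78107053 − 1) = $2,793.79.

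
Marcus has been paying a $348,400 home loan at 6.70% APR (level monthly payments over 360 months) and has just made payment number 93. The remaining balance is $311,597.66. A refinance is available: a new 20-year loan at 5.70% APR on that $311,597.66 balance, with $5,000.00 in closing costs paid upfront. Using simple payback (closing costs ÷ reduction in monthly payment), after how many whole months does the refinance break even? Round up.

Current payment = 348,400 × 6.7%/12 / (1 − (1+0.0055833)^−360) = $2,248.15.
Refinanced payment = 311,597.66 × 0.0047500 / (1 − (1+0.0047500)^−240) = $2,178.79.
Monthly savings = $2,248.15 − $2,178.79 = $69.36.
Break-even = $5,000.00 / $69.36 = 72.09 → 73 months.

73 months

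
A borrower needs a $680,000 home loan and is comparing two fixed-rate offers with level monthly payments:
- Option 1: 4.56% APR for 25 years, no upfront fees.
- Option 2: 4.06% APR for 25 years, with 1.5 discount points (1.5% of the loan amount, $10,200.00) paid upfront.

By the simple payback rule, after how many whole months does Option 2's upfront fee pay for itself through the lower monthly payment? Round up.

54 months

Option 1: at 4.56% the monthly rate is 0.0038000, so the payment is 680,000 × 0.0038000 / (1 − 1.0038000^−300) = $3,802.86.
Option 2: at 4.06% the monthly rate is 0.0033833, so the payment is 680,000 × 0.0033833 / (1 − 1.0033833^−300) = $3,611.86.
Monthly savings = $3,802.86 − $3,611.86 = $191.00.
Break-even = $10,200.00 / $191.00 = 53.40 → 54 months.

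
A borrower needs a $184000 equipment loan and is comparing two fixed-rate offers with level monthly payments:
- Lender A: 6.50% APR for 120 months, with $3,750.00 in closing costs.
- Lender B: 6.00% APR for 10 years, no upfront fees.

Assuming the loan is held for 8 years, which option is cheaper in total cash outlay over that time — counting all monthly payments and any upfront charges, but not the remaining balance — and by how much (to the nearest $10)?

Lender A: monthly rate = 6.5%/12 = 0.0054167; payment = 184,000 × 0.0054167 / (1 − (1+0.0054167)^−120) = $2,089.28.
Lender B: at 6.00% the monthly rate is 0.0050000, so the payment is 184,000 × 0.0050000 / (1 − 1.0050000^−120) = $2,042.78.
Over 96 months: Lender A costs 96 × $2,089.28 + $3,750.00 = $204,320.88; Lender B costs 96 × $2,042.78 = $196,106.88.
Lender B is cheaper by $204,320.88 − $196,106.88 = $8,214.00.

Lender B by $8,210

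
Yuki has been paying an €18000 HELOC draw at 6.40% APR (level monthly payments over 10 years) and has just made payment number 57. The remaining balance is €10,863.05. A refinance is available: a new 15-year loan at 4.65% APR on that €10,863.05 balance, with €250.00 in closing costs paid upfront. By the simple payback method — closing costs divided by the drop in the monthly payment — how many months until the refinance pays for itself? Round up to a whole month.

Current payment = 18,000 × 6.4%/12 / (1 − (1+0.0053333)^−120) = €203.47.
Refinanced payment = 10,863.05 × 0.0038750 / (1 − (1+0.0038750)^−180) = €83.94.
Monthly savings = €203.47 − €83.94 = €119.53.
Break-even = €250.00 / €119.53 = 2.09 → 3 months.

3 months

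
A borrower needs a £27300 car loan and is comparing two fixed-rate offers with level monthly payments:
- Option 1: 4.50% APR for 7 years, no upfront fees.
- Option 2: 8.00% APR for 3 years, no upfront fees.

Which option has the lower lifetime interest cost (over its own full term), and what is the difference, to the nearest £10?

Option 1: monthly rate = 4.5%/12 = 0.0037500; payment = 27,300 × 0.0037500 / (1 − (1+0.0037500)^−84) = £379.47.
Total interest on Option 1 = 84 × £379.47 − £27,300 = £4,575.48.
Option 2: at 8.00% the monthly rate is 0.0066667, so the payment is 27,300 × 0.0066667 / (1 − 1.0066667^−36) = £855.48.
Total interest on Option 2 = 36 × £855.48 − £27,300 = £3,497.28.
Option 2 is lower by £1,078.20.

Option 2 by £1,080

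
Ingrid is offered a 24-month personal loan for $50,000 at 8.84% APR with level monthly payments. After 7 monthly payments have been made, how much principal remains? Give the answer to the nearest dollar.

$36,315

With monthly rate i = 8.84%/12 = 0.0073667, the balance after k of n payments is P · [(1+i)^n − (1+i)^k] / [(1+i)^n − 1].
(1+0.0073667)^24 = 1.19261928 and (1+0.0073667)^7 = 1.05272039, so the balance is 50,000 × (1.19261928 − 1.05272039) / (1.19261928 − 1) = $36,314.87.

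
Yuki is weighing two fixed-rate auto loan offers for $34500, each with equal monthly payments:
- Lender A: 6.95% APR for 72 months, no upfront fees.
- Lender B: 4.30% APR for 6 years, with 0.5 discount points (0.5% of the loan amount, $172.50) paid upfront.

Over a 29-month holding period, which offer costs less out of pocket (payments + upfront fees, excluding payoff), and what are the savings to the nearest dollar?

Lender A: monthly rate = 6.95%/12 = 0.0057917; payment = 34,500 × 0.0057917 / (1 − (1+0.0057917)^−72) = $587.36.
Lender B: at 4.30% the monthly rate is 0.0035833, so the payment is 34,500 × 0.0035833 / (1 − 1.0035833^−72) = $544.49.
Over 29 months: Lender A costs 29 × $587.36 = $17,033.44; Lender B costs 29 × $544.49 + $172.50 = $15,962.71.
Lender B is cheaper by $17,033.44 − $15,962.71 = $1,070.73.

Lender B by $1,071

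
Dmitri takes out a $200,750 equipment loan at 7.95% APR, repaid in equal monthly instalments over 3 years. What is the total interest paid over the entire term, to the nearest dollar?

$25,551

At 7.95% the monthly rate is 0.0066250, so the payment is 200,750 × 0.0066250 / (1 − 1.0066250^−36) = $6,286.15.
Total paid = 36 × $6,286.15 = $226,301.40; interest = $226,301.40 − $200,750 = $25,551.40.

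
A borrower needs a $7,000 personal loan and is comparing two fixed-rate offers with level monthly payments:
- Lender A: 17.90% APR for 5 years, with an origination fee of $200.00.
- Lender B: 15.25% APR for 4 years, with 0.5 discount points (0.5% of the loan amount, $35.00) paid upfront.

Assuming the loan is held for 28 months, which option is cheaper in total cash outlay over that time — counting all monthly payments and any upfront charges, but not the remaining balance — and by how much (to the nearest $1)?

Lender A by $348

Lender A: at 17.90% the monthly rate is 0.0149167, so the payment is 7,000 × 0.0149167 / (1 − 1.0149167^−60) = $177.37.
Lender B: at 15.25% the monthly rate is 0.0127083, so the payment is 7,000 × 0.0127083 / (1 − 1.0127083^−48) = $195.70.
Over 28 months: Lender A costs 28 × $177.37 + $200.00 = $5,166.36; Lender B costs 28 × $195.70 + $35.00 = $5,514.60.
Lender A is cheaper by $5,514.60 − $5,166.36 = $348.24.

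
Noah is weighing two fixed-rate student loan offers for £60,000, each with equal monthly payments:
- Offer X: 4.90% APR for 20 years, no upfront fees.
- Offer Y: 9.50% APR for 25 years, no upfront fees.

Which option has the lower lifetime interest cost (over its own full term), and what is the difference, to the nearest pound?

Offer X: monthly rate = 4.9%/12 = 0.0040833; payment = 60,000 × 0.0040833 / (1 − (1+0.0040833)^−240) = £392.67.
Total interest on Offer X = 240 × £392.67 − £60,000 = £34,240.80.
Offer Y: at 9.50% the monthly rate is 0.0079167, so the payment is 60,000 × 0.0079167 / (1 − 1.0079167^−300) = £524.22.
Total interest on Offer Y = 300 × £524.22 − £60,000 = £97,266.00.
Offer X is lower by £63,025.20.

Offer X by £63,025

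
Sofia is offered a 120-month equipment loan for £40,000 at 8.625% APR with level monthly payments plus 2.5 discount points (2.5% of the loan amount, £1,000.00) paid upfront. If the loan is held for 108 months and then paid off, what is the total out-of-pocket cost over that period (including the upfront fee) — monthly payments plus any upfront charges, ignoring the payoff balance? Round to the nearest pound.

£54,851

Monthly rate = 8.625%/12 = 0.0071875; payment = 40,000 × 0.0071875 / (1 − (1+0.0071875)^−120) = £498.62.
Total outlay = 108 × £498.62 + £1,000.00 = £54,850.96.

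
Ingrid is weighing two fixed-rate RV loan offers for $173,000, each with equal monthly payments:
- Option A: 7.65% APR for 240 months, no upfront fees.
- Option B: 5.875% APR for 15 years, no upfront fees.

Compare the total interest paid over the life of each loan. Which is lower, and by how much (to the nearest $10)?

Option B by $77,620

Option A: at 7.65% the monthly rate is 0.0063750, so the payment is 173,000 × 0.0063750 / (1 − 1.0063750^−240) = $1,409.59.
Total interest on Option A = 240 × $1,409.59 − $173,000 = $165,301.60.
Option B: at 5.875% the monthly rate is 0.0048958, so the payment is 173,000 × 0.0048958 / (1 − 1.0048958^−180) = $1,448.21.
Total interest on Option B = 180 × $1,448.21 − $173,000 = $87,677.80.
Option B is lower by $77,623.80.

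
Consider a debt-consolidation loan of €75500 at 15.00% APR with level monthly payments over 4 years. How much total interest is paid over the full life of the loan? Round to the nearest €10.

€25,360

Monthly rate = 15%/12 = 0.0125000; payment = 75,500 × 0.0125000 / (1 − (1+0.0125000)^−48) = €2,101.22.
Total paid = 48 × €2,101.22 = €100,858.56; interest = €100,858.56 − €75,500 = €25,358.56.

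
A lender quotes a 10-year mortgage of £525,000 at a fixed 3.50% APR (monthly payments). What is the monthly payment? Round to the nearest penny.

£5,191.51

At 3.50% the monthly rate is 0.0029167, so the payment is 525,000 × 0.0029167 / (1 − 1.0029167^−120) = £5,191.51.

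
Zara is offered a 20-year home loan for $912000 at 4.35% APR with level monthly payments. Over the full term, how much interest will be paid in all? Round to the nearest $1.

At 4.35% the monthly rate is 0.0036250, so the payment is 912,000 × 0.0036250 / (1 − 1.0036250^−240) = $5,696.18.
Total paid = 240 × $5,696.18 = $1,367,083.20; interest = $1,367,083.20 − $912,000 = $455,083.20.

$455,083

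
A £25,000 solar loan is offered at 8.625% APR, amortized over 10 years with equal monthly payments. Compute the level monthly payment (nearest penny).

£311.64

Monthly rate = 8.625%/12 = 0.0071875; payment = 25,000 × 0.0071875 / (1 − (1+0.0071875)^−120) = £311.64.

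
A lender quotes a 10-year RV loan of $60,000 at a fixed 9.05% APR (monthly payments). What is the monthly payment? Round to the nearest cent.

$761.68

Monthly rate = 9.05%/12 = 0.0075417; payment = 60,000 × 0.0075417 / (1 − (1+0.0075417)^−120) = $761.68.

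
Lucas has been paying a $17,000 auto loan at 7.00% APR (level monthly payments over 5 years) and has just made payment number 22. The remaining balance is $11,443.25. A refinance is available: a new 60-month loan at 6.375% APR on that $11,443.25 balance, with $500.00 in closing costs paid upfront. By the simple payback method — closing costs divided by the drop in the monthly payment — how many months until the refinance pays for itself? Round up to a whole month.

Current payment = 17,000 × 7%/12 / (1 − (1+0.0058333)^−60) = $336.62.
Refinanced payment = 11,443.25 × 0.0053125 / (1 − (1+0.0053125)^−60) = $223.23.
Monthly savings = $336.62 − $223.23 = $113.39.
Break-even = $500.00 / $113.39 = 4.41 → 5 months.

5 months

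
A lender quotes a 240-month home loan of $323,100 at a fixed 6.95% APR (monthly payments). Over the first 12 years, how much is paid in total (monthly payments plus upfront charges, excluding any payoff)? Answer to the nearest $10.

$359,320

Monthly rate = 6.95%/12 = 0.0057917; payment = 323,100 × 0.0057917 / (1 − (1+0.0057917)^−240) = $2,495.30.
Total outlay = 144 × $2,495.30 = $359,323.20.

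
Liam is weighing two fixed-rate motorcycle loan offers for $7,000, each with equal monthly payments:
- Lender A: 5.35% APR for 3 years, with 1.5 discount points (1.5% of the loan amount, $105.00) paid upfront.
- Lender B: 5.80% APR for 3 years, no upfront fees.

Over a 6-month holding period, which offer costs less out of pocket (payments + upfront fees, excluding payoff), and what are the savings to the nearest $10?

Lender A: monthly rate = 5.35%/12 = 0.0044583; payment = 7,000 × 0.0044583 / (1 − (1+0.0044583)^−36) = $210.90.
Lender B: at 5.80% the monthly rate is 0.0048333, so the payment is 7,000 × 0.0048333 / (1 − 1.0048333^−36) = $212.32.
Over 6 months: Lender A costs 6 × $210.90 + $105.00 = $1,370.40; Lender B costs 6 × $212.32 = $1,273.92.
Lender B is cheaper by $1,370.40 − $1,273.92 = $96.48.

Lender B by $100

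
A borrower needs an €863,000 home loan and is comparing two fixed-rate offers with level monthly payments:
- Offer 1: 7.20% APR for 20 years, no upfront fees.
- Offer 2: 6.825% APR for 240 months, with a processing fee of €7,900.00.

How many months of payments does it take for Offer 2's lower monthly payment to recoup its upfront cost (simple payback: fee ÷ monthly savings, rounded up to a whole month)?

41 months

Offer 1: monthly rate = 7.2%/12 = 0.0060000; payment = 863,000 × 0.0060000 / (1 − (1+0.0060000)^−240) = €6,794.82.
Offer 2: at 6.825% the monthly rate is 0.0056875, so the payment is 863,000 × 0.0056875 / (1 − 1.0056875^−240) = €6,600.48.
Monthly savings = €6,794.82 − €6,600.48 = €194.34.
Break-even = €7,900.00 / €194.34 = 40.65 → 41 months.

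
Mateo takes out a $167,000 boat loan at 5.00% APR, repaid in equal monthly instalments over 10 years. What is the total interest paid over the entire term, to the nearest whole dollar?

At 5.00% the monthly rate is 0.0041667, so the payment is 167,000 × 0.0041667 / (1 − 1.0041667^−120) = $1,771.29.
Total paid = 120 × $1,771.29 = $212,554.80; interest = $212,554.80 − $167,000 = $45,554.80.

$45,555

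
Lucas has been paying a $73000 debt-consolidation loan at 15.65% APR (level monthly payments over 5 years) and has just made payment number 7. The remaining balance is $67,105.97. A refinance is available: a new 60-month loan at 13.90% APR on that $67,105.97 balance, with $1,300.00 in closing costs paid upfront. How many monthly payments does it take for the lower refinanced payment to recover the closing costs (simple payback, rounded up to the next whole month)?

7 months

Current payment = 73,000 × 15.65%/12 / (1 − (1+0.0130417)^−60) = $1,761.67.
Refinanced payment = 67,105.97 × 0.0115833 / (1 − (1+0.0115833)^−60) = $1,557.96.
Monthly savings = $1,761.67 − $1,557.96 = $203.71.
Break-even = $1,300.00 / $203.71 = 6.38 → 7 months.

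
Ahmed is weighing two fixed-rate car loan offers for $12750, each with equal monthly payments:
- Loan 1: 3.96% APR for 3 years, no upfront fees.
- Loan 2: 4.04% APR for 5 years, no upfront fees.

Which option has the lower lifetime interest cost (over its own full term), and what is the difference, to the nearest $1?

Loan 1 by $559

Loan 1: monthly rate = 3.96%/12 = 0.0033000; payment = 12,750 × 0.0033000 / (1 − (1+0.0033000)^−36) = $376.20.
Total interest on Loan 1 = 36 × $376.20 − $12,750 = $793.20.
Loan 2: at 4.04% the monthly rate is 0.0033667, so the payment is 12,750 × 0.0033667 / (1 − 1.0033667^−60) = $235.04.
Total interest on Loan 2 = 60 × $235.04 − $12,750 = $1,352.40.
Loan 1 is lower by $559.20.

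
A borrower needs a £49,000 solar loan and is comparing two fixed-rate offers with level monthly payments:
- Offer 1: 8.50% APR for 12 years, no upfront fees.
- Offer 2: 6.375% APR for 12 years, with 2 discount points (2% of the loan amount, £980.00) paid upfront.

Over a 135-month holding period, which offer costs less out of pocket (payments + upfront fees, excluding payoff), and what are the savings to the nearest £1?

Offer 1: monthly rate = 8.5%/12 = 0.0070833; payment = 49,000 × 0.0070833 / (1 − (1+0.0070833)^−144) = £543.93.
Offer 2: at 6.375% the monthly rate is 0.0053125, so the payment is 49,000 × 0.0053125 / (1 − 1.0053125^−144) = £487.73.
Over 135 months: Offer 1 costs 135 × £543.93 = £73,430.55; Offer 2 costs 135 × £487.73 + £980.00 = £66,823.55.
Offer 2 is cheaper by £73,430.55 − £66,823.55 = £6,607.00.

Offer 2 by £6,607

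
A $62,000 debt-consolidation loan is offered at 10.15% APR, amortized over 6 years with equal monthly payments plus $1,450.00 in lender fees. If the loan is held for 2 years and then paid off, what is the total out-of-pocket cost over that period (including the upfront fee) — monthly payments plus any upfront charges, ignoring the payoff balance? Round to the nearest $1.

At 10.15% the monthly rate is 0.0084583, so the payment is 62,000 × 0.0084583 / (1 − 1.0084583^−72) = $1,153.30.
Total outlay = 24 × $1,153.30 + $1,450.00 = $29,129.20.

$29,129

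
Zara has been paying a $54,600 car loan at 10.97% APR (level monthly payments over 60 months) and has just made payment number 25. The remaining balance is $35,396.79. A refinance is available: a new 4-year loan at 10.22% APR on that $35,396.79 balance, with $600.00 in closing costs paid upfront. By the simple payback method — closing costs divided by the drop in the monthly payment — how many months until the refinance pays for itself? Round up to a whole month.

Current payment = 54,600 × 10.97%/12 / (1 − (1+0.0091417)^−60) = $1,186.32.
Refinanced payment = 35,396.79 × 0.0085167 / (1 − (1+0.0085167)^−48) = $901.50.
Monthly savings = $1,186.32 − $901.50 = $284.82.
Break-even = $600.00 / $284.82 = 2.11 → 3 months.

3 months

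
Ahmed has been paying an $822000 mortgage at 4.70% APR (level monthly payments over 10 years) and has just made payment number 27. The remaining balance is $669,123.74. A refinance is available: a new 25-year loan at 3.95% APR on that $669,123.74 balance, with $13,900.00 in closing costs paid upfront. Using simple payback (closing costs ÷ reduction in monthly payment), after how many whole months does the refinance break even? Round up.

Current payment = 822,000 × 4.7%/12 / (1 − (1+0.0039167)^−120) = $8,598.55.
Refinanced payment = 669,123.74 × 0.0032917 / (1 − (1+0.0032917)^−300) = $3,513.43.
Monthly savings = $8,598.55 − $3,513.43 = $5,085.12.
Break-even = $13,900.00 / $5,085.12 = 2.73 → 3 months.

3 months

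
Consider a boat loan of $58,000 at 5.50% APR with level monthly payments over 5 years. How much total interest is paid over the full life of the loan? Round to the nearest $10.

Monthly rate = 5.5%/12 = 0.0045833; payment = 58,000 × 0.0045833 / (1 − (1+0.0045833)^−60) = $1,107.87.
Total paid = 60 × $1,107.87 = $66,472.20; interest = $66,472.20 − $58,000 = $8,472.20.

$8,470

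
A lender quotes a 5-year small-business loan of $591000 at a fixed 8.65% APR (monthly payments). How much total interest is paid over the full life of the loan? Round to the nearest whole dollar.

$139,082

Monthly rate = 8.65%/12 = 0.0072083; payment = 591,000 × 0.0072083 / (1 − (1+0.0072083)^−60) = $12,168.04.
Total paid = 60 × $12,168.04 = $730,082.40; interest = $730,082.40 − $591,000 = $139,082.40.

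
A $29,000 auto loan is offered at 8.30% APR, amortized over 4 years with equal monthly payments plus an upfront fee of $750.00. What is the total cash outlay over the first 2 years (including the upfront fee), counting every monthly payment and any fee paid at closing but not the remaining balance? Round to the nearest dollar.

Monthly rate = 8.3%/12 = 0.0069167; payment = 29,000 × 0.0069167 / (1 − (1+0.0069167)^−48) = $712.07.
Total outlay = 24 × $712.07 + $750.00 = $17,839.68.

$17,840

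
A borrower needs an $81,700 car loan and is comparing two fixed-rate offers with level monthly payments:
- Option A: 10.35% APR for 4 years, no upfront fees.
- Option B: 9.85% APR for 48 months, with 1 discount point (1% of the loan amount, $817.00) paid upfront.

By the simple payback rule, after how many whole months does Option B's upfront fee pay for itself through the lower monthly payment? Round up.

Option A: at 10.35% the monthly rate is 0.0086250, so the payment is 81,700 × 0.0086250 / (1 − 1.0086250^−48) = $2,085.88.
Option B: at 9.85% the monthly rate is 0.0082083, so the payment is 81,700 × 0.0082083 / (1 − 1.0082083^−48) = $2,066.24.
Monthly savings = $2,085.88 − $2,066.24 = $19.64.
Break-even = $817.00 / $19.64 = 41.60 → 42 months.

42 months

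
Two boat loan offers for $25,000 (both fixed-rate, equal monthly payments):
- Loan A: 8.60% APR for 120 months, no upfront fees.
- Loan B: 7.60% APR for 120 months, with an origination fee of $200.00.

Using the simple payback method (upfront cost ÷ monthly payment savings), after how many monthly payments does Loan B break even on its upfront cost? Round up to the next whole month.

Loan A: at 8.60% the monthly rate is 0.0071667, so the payment is 25,000 × 0.0071667 / (1 − 1.0071667^−120) = $311.30.
Loan B: monthly rate = 7.6%/12 = 0.0063333; payment = 25,000 × 0.0063333 / (1 − (1+0.0063333)^−120) = $298.06.
Monthly savings = $311.30 − $298.06 = $13.24.
Break-even = $200.00 / $13.24 = 15.11 → 16 months.

16 months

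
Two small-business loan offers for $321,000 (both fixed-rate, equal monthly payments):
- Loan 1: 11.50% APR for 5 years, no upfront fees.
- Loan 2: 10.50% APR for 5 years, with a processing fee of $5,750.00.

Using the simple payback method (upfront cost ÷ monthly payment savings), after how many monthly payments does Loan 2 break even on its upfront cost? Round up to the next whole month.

Loan 1: monthly rate = 11.5%/12 = 0.0095833; payment = 321,000 × 0.0095833 / (1 − (1+0.0095833)^−60) = $7,059.63.
Loan 2: at 10.50% the monthly rate is 0.0087500, so the payment is 321,000 × 0.0087500 / (1 − 1.0087500^−60) = $6,899.54.
Monthly savings = $7,059.63 − $6,899.54 = $160.09.
Break-even = $5,750.00 / $160.09 = 35.92 → 36 months.

36 months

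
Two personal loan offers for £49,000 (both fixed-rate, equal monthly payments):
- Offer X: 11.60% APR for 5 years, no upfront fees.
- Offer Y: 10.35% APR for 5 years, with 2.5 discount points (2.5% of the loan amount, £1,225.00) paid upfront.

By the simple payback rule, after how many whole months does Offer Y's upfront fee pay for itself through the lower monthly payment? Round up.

41 months

Offer X: at 11.60% the monthly rate is 0.0096667, so the payment is 49,000 × 0.0096667 / (1 − 1.0096667^−60) = £1,080.10.
Offer Y: monthly rate = 10.35%/12 = 0.0086250; payment = 49,000 × 0.0086250 / (1 − (1+0.0086250)^−60) = £1,049.56.
Monthly savings = £1,080.10 − £1,049.56 = £30.54.
Break-even = £1,225.00 / £30.54 = 40.11 → 41 months.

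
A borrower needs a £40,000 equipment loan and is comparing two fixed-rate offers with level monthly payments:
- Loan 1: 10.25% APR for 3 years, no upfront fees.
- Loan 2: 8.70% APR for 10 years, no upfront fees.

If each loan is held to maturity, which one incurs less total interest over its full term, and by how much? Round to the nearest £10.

Loan 1: monthly rate = 10.25%/12 = 0.0085417; payment = 40,000 × 0.0085417 / (1 − (1+0.0085417)^−36) = £1,295.39.
Total interest on Loan 1 = 36 × £1,295.39 − £40,000 = £6,634.04.
Loan 2: at 8.70% the monthly rate is 0.0072500, so the payment is 40,000 × 0.0072500 / (1 − 1.0072500^−120) = £500.23.
Total interest on Loan 2 = 120 × £500.23 − £40,000 = £20,027.60.
Loan 1 is lower by £13,393.56.

Loan 1 by £13,390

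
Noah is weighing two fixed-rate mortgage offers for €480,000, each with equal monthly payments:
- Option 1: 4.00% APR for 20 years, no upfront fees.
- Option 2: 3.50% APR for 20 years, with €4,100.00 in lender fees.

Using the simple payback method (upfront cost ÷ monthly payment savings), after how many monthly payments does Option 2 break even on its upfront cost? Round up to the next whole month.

Option 1: at 4.00% the monthly rate is 0.0033333, so the payment is 480,000 × 0.0033333 / (1 − 1.0033333^−240) = €2,908.71.
Option 2: monthly rate = 3.5%/12 = 0.0029167; payment = 480,000 × 0.0029167 / (1 − (1+0.0029167)^−240) = €2,783.81.
Monthly savings = €2,908.71 − €2,783.81 = €124.90.
Break-even = €4,100.00 / €124.90 = 32.83 → 33 months.

33 months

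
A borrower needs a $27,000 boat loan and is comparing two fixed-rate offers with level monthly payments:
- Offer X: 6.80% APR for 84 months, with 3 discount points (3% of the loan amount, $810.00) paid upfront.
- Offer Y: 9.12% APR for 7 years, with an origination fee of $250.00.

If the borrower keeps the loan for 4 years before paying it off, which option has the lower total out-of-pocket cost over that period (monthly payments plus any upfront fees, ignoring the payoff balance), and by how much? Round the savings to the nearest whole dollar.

Offer X by $937

Offer X: at 6.80% the monthly rate is 0.0056667, so the payment is 27,000 × 0.0056667 / (1 − 1.0056667^−84) = $404.87.
Offer Y: monthly rate = 9.12%/12 = 0.0076000; payment = 27,000 × 0.0076000 / (1 − (1+0.0076000)^−84) = $436.05.
Over 48 months: Offer X costs 48 × $404.87 + $810.00 = $20,243.76; Offer Y costs 48 × $436.05 + $250.00 = $21,180.40.
Offer X is cheaper by $21,180.40 − $20,243.76 = $936.64.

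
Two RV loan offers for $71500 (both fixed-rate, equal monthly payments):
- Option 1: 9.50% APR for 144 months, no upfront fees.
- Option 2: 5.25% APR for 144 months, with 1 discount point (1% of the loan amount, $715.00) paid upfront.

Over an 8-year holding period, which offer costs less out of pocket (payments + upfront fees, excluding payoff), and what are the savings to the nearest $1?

Option 2 by $14,996

Option 1: monthly rate = 9.5%/12 = 0.0079167; payment = 71,500 × 0.0079167 / (1 − (1+0.0079167)^−144) = $833.96.
Option 2: monthly rate = 5.25%/12 = 0.0043750; payment = 71,500 × 0.0043750 / (1 − (1+0.0043750)^−144) = $670.30.
Over 96 months: Option 1 costs 96 × $833.96 = $80,060.16; Option 2 costs 96 × $670.30 + $715.00 = $65,063.80.
Option 2 is cheaper by $80,060.16 − $65,063.80 = $14,996.36.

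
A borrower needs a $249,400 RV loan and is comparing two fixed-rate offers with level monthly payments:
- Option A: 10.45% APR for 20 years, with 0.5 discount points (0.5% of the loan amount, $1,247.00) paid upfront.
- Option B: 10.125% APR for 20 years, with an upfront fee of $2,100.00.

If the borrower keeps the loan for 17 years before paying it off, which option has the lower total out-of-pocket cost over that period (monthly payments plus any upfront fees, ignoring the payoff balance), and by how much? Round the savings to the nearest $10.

Option B by $10,190

Option A: at 10.45% the monthly rate is 0.0087083, so the payment is 249,400 × 0.0087083 / (1 − 1.0087083^−240) = $2,481.59.
Option B: at 10.125% the monthly rate is 0.0084375, so the payment is 249,400 × 0.0084375 / (1 − 1.0084375^−240) = $2,427.46.
Over 204 months: Option A costs 204 × $2,481.59 + $1,247.00 = $507,491.36; Option B costs 204 × $2,427.46 + $2,100.00 = $497,301.84.
Option B is cheaper by $507,491.36 − $497,301.84 = $10,189.52.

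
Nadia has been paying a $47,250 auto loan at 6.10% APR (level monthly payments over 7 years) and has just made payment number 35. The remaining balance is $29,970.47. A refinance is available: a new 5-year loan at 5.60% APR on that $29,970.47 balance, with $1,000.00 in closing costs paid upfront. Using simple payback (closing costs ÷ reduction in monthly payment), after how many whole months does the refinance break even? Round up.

Current payment = 47,250 × 6.1%/12 / (1 − (1+0.0050833)^−84) = $692.52.
Refinanced payment = 29,970.47 × 0.0046667 / (1 − (1+0.0046667)^−60) = $573.86.
Monthly savings = $692.52 − $573.86 = $118.66.
Break-even = $1,000.00 / $118.66 = 8.43 → 9 months.

9 months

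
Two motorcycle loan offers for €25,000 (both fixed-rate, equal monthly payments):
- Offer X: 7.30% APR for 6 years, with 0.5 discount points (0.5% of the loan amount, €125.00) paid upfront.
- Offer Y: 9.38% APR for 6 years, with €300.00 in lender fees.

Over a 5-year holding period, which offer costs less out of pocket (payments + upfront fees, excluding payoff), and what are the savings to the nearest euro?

Offer X: at 7.30% the monthly rate is 0.0060833, so the payment is 25,000 × 0.0060833 / (1 − 1.0060833^−72) = €429.84.
Offer Y: at 9.38% the monthly rate is 0.0078167, so the payment is 25,000 × 0.0078167 / (1 − 1.0078167^−72) = €455.37.
Over 60 months: Offer X costs 60 × €429.84 + €125.00 = €25,915.40; Offer Y costs 60 × €455.37 + €300.00 = €27,622.20.
Offer X is cheaper by €27,622.20 − €25,915.40 = €1,706.80.

Offer X by €1,707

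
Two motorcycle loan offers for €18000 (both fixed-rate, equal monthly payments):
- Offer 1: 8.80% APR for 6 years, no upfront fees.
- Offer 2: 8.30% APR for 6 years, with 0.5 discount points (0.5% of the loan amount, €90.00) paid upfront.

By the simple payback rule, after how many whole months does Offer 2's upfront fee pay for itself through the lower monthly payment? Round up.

21 months

Offer 1: monthly rate = 8.8%/12 = 0.0073333; payment = 18,000 × 0.0073333 / (1 − (1+0.0073333)^−72) = €322.68.
Offer 2: monthly rate = 8.3%/12 = 0.0069167; payment = 18,000 × 0.0069167 / (1 − (1+0.0069167)^−72) = €318.24.
Monthly savings = €322.68 − €318.24 = €4.44.
Break-even = €90.00 / €4.44 = 20.27 → 21 months.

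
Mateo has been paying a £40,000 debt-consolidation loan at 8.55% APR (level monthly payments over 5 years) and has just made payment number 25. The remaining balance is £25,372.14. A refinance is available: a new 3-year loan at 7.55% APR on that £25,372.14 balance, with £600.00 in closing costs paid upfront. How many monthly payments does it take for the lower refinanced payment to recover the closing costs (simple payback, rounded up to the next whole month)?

Current payment = 40,000 × 8.55%/12 / (1 − (1+0.0071250)^−60) = £821.63.
Refinanced payment = 25,372.14 × 0.0062917 / (1 − (1+0.0062917)^−36) = £789.81.
Monthly savings = £821.63 − £789.81 = £31.82.
Break-even = £600.00 / £31.82 = 18.86 → 19 months.

19 months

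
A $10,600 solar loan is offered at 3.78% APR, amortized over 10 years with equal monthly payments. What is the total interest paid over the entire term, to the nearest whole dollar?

$2,146

Monthly rate = 3.78%/12 = 0.0031500; payment = 10,600 × 0.0031500 / (1 − (1+0.0031500)^−120) = $106.22.
Total paid = 120 × $106.22 = $12,746.40; interest = $12,746.40 − $10,600 = $2,146.40.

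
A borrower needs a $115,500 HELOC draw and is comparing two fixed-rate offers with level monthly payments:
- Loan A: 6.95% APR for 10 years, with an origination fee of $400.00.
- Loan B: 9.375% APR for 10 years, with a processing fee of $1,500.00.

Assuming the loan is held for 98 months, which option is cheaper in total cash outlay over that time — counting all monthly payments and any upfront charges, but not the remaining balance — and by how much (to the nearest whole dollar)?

Loan A by $15,660

Loan A: monthly rate = 6.95%/12 = 0.0057917; payment = 115,500 × 0.0057917 / (1 − (1+0.0057917)^−120) = $1,338.08.
Loan B: monthly rate = 9.375%/12 = 0.0078125; payment = 115,500 × 0.0078125 / (1 − (1+0.0078125)^−120) = $1,486.65.
Over 98 months: Loan A costs 98 × $1,338.08 + $400.00 = $131,531.84; Loan B costs 98 × $1,486.65 + $1,500.00 = $147,191.70.
Loan A is cheaper by $147,191.70 − $131,531.84 = $15,659.86.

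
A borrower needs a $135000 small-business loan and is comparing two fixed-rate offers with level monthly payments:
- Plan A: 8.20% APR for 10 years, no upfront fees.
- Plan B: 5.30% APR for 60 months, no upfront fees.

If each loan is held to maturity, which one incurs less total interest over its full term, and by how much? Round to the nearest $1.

Plan B by $44,294

Plan A: at 8.20% the monthly rate is 0.0068333, so the payment is 135,000 × 0.0068333 / (1 − 1.0068333^−120) = $1,652.22.
Total interest on Plan A = 120 × $1,652.22 − $135,000 = $63,266.40.
Plan B: monthly rate = 5.3%/12 = 0.0044167; payment = 135,000 × 0.0044167 / (1 − (1+0.0044167)^−60) = $2,566.21.
Total interest on Plan B = 60 × $2,566.21 − $135,000 = $18,972.60.
Plan B is lower by $44,293.80.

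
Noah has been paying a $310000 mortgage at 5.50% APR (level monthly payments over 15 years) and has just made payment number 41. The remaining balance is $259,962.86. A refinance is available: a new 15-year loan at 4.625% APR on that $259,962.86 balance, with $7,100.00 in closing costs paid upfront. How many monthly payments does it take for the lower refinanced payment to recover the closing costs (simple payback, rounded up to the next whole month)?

Current payment = 310,000 × 5.5%/12 / (1 − (1+0.0045833)^−180) = $2,532.96.
Refinanced payment = 259,962.86 × 0.0038542 / (1 − (1+0.0038542)^−180) = $2,005.35.
Monthly savings = $2,532.96 − $2,005.35 = $527.61.
Break-even = $7,100.00 / $527.61 = 13.46 → 14 months.

14 months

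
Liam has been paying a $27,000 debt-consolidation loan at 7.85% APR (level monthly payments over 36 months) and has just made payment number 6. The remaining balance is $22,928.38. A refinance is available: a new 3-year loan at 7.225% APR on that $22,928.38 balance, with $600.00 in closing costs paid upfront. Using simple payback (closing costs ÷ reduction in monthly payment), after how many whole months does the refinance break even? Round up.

5 months

Current payment = 27,000 × 7.85%/12 / (1 − (1+0.0065417)^−36) = $844.21.
Refinanced payment = 22,928.38 × 0.0060208 / (1 − (1+0.0060208)^−36) = $710.32.
Monthly savings = $844.21 − $710.32 = $133.89.
Break-even = $600.00 / $133.89 = 4.48 → 5 months.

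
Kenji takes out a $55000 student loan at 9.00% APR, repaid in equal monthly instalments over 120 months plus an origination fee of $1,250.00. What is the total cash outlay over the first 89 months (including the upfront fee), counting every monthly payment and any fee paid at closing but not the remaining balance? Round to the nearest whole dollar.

$63,258

Monthly rate = 9%/12 = 0.0075000; payment = 55,000 × 0.0075000 / (1 − (1+0.0075000)^−120) = $696.72.
Total outlay = 89 × $696.72 + $1,250.00 = $63,258.08.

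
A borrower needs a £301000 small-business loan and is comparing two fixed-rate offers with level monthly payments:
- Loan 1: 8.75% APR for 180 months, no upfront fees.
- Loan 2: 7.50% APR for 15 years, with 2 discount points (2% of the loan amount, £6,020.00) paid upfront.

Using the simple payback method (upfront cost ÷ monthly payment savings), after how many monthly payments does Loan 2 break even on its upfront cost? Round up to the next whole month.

Loan 1: at 8.75% the monthly rate is 0.0072917, so the payment is 301,000 × 0.0072917 / (1 − 1.0072917^−180) = £3,008.34.
Loan 2: at 7.50% the monthly rate is 0.0062500, so the payment is 301,000 × 0.0062500 / (1 − 1.0062500^−180) = £2,790.31.
Monthly savings = £3,008.34 − £2,790.31 = £218.03.
Break-even = £6,020.00 / £218.03 = 27.61 → 28 months.

28 months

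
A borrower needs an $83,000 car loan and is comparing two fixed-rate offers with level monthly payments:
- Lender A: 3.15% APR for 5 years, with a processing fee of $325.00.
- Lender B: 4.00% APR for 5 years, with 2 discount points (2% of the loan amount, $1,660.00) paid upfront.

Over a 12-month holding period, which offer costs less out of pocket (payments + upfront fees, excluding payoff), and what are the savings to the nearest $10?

Lender A: at 3.15% the monthly rate is 0.0026250, so the payment is 83,000 × 0.0026250 / (1 − 1.0026250^−60) = $1,496.94.
Lender B: monthly rate = 4%/12 = 0.0033333; payment = 83,000 × 0.0033333 / (1 − (1+0.0033333)^−60) = $1,528.57.
Over 12 months: Lender A costs 12 × $1,496.94 + $325.00 = $18,288.28; Lender B costs 12 × $1,528.57 + $1,660.00 = $20,002.84.
Lender A is cheaper by $20,002.84 − $18,288.28 = $1,714.56.

Lender A by $1,710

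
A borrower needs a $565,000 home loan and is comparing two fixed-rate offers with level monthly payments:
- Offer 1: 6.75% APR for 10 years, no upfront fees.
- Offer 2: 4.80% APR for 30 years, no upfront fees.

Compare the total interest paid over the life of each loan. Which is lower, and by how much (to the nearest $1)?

Offer 1 by $288,662

Offer 1: monthly rate = 6.75%/12 = 0.0056250; payment = 565,000 × 0.0056250 / (1 − (1+0.0056250)^−120) = $6,487.56.
Total interest on Offer 1 = 120 × $6,487.56 − $565,000 = $213,507.20.
Offer 2: monthly rate = 4.8%/12 = 0.0040000; payment = 565,000 × 0.0040000 / (1 − (1+0.0040000)^−360) = $2,964.36.
Total interest on Offer 2 = 360 × $2,964.36 − $565,000 = $502,169.60.
Offer 1 is lower by $288,662.40.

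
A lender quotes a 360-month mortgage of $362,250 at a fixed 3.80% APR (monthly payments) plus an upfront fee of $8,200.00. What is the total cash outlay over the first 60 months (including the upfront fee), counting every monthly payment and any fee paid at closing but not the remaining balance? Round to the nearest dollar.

$109,476

Monthly rate = 3.8%/12 = 0.0031667; payment = 362,250 × 0.0031667 / (1 − (1+0.0031667)^−360) = $1,687.93.
Total outlay = 60 × $1,687.93 + $8,200.00 = $109,475.80.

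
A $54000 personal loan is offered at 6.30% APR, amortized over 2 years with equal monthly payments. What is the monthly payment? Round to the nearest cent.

$2,400.62

At 6.30% the monthly rate is 0.0052500, so the payment is 54,000 × 0.0052500 / (1 − 1.0052500^−24) = $2,400.62.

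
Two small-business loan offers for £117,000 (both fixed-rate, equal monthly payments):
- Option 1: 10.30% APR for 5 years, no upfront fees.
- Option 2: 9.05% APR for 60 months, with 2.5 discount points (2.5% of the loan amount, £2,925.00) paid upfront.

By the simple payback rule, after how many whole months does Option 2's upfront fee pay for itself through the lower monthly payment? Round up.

Option 1: at 10.30% the monthly rate is 0.0085833, so the payment is 117,000 × 0.0085833 / (1 − 1.0085833^−60) = £2,503.21.
Option 2: at 9.05% the monthly rate is 0.0075417, so the payment is 117,000 × 0.0075417 / (1 − 1.0075417^−60) = £2,431.57.
Monthly savings = £2,503.21 − £2,431.57 = £71.64.
Break-even = £2,925.00 / £71.64 = 40.83 → 41 months.

41 months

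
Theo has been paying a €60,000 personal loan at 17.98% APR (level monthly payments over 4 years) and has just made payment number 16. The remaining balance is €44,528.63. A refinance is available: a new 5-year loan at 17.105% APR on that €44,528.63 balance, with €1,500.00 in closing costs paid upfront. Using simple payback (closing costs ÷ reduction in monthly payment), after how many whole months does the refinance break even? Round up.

3 months

Current payment = 60,000 × 17.98%/12 / (1 − (1+0.0149833)^−48) = €1,761.87.
Refinanced payment = 44,528.63 × 0.0142542 / (1 − (1+0.0142542)^−60) = €1,109.17.
Monthly savings = €1,761.87 − €1,109.17 = €652.70.
Break-even = €1,500.00 / €652.70 = 2.30 → 3 months.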